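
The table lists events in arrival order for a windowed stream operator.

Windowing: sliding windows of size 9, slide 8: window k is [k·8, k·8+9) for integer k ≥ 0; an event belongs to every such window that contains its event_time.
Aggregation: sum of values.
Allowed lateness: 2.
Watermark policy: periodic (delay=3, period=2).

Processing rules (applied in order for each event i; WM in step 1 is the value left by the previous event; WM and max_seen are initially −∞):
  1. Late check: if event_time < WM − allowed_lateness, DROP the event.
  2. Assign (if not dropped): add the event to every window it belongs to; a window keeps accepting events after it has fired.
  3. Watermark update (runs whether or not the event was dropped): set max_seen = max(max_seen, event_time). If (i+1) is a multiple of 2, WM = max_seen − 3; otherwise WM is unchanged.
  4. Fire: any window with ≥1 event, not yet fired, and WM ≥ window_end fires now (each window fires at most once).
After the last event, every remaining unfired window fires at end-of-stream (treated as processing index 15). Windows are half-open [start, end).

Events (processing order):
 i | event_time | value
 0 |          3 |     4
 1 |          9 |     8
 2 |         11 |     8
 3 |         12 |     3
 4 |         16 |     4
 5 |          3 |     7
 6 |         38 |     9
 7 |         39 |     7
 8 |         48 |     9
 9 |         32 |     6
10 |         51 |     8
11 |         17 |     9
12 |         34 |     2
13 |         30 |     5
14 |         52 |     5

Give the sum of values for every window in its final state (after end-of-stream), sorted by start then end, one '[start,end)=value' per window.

[0,9)=4 [8,17)=23 [16,25)=4 [32,41)=16 [40,49)=9 [48,57)=22

i=0 t=3 v=4: → [0,9); WM=−∞
i=1 t=9 v=8: → [8,17); WM=6
i=2 t=11 v=8: → [8,17); WM=6
i=3 t=12 v=3: → [8,17); WM=9; [0,9) fires=4
i=4 t=16 v=4: → [16,25),[8,17); WM=9
i=5 t=3 v=7: DROP (t<9-2); WM=13
i=6 t=38 v=9: → [32,41); WM=13
i=7 t=39 v=7: → [32,41); WM=36; [8,17) fires=23 [16,25) fires=4
i=8 t=48 v=9: → [48,57),[40,49); WM=36
i=9 t=32 v=6: DROP (t<36-2); WM=45; [32,41) fires=16
i=10 t=51 v=8: → [48,57); WM=45
i=11 t=17 v=9: DROP (t<45-2); WM=48
i=12 t=34 v=2: DROP (t<48-2); WM=48
i=13 t=30 v=5: DROP (t<48-2); WM=48
i=14 t=52 v=5: → [48,57); WM=48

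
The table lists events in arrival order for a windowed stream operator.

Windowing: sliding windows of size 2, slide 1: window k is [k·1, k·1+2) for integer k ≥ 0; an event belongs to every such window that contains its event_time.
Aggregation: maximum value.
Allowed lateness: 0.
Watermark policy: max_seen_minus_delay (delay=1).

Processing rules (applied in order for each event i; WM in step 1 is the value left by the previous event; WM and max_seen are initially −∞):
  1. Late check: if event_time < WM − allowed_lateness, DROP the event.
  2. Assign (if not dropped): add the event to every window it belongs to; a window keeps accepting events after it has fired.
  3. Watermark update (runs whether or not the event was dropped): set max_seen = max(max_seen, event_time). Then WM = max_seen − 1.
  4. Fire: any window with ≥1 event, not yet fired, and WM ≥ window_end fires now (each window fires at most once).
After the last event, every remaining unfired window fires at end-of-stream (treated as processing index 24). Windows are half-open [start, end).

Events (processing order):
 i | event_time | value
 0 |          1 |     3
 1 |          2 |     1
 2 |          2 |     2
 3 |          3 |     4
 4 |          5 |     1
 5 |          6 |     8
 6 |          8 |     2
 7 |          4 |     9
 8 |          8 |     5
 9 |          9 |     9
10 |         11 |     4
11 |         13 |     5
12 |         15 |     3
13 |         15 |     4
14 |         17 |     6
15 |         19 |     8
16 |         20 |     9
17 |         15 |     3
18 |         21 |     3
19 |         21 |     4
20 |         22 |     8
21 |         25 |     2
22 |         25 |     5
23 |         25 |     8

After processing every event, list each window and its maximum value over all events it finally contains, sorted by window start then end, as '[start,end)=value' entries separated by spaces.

i=0 t=1 v=3: → [1,3),[0,2); WM=0
i=1 t=2 v=1: → [2,4),[1,3); WM=1
i=2 t=2 v=2: → [2,4),[1,3); WM=1
i=3 t=3 v=4: → [3,5),[2,4); WM=2; [0,2) fires=3
i=4 t=5 v=1: → [5,7),[4,6); WM=4; [1,3) fires=3 [2,4) fires=4
i=5 t=6 v=8: → [6,8),[5,7); WM=5; [3,5) fires=4
i=6 t=8 v=2: → [8,10),[7,9); WM=7; [4,6) fires=1 [5,7) fires=8
i=7 t=4 v=9: DROP (t<7-0); WM=7
i=8 t=8 v=5: → [8,10),[7,9); WM=7
i=9 t=9 v=9: → [9,11),[8,10); WM=8; [6,8) fires=8
i=10 t=11 v=4: → [11,13),[10,12); WM=10; [7,9) fires=5 [8,10) fires=9
i=11 t=13 v=5: → [13,15),[12,14); WM=12; [9,11) fires=9 [10,12) fires=4
i=12 t=15 v=3: → [15,17),[14,16); WM=14; [11,13) fires=4 [12,14) fires=5
i=13 t=15 v=4: → [15,17),[14,16); WM=14
i=14 t=17 v=6: → [17,19),[16,18); WM=16; [13,15) fires=5 [14,16) fires=4
i=15 t=19 v=8: → [19,21),[18,20); WM=18; [15,17) fires=4 [16,18) fires=6
i=16 t=20 v=9: → [20,22),[19,21); WM=19; [17,19) fires=6
i=17 t=15 v=3: DROP (t<19-0); WM=19
i=18 t=21 v=3: → [21,23),[20,22); WM=20; [18,20) fires=8
i=19 t=21 v=4: → [21,23),[20,22); WM=20
i=20 t=22 v=8: → [22,24),[21,23); WM=21; [19,21) fires=9
i=21 t=25 v=2: → [25,27),[24,26); WM=24; [20,22) fires=9 [21,23) fires=8 [22,24) fires=8
i=22 t=25 v=5: → [25,27),[24,26); WM=24
i=23 t=25 v=8: → [25,27),[24,26); WM=24

[0,2)=3 [1,3)=3 [2,4)=4 [3,5)=4 [4,6)=1 [5,7)=8 [6,8)=8 [7,9)=5 [8,10)=9 [9,11)=9 [10,12)=4 [11,13)=4 [12,14)=5 [13,15)=5 [14,16)=4 [15,17)=4 [16,18)=6 [17,19)=6 [18,20)=8 [19,21)=9 [20,22)=9 [21,23)=8 [22,24)=8 [24,26)=8 [25,27)=8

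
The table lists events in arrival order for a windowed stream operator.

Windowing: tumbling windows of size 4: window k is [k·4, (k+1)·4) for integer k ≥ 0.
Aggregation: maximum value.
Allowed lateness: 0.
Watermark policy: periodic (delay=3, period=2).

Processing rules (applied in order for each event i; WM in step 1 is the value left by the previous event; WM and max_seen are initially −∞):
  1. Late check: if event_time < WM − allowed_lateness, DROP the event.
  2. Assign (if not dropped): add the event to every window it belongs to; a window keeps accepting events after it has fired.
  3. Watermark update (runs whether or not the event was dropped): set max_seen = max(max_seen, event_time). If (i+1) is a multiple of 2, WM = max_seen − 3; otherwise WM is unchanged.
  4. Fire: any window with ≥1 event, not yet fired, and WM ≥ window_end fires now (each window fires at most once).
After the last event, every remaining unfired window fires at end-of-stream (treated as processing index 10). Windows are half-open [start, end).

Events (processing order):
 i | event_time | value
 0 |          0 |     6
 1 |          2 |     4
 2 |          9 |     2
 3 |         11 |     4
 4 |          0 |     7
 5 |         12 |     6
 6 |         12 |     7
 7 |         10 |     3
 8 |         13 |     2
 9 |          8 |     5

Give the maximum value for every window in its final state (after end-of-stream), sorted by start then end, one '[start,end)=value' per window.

[0,4)=6 [8,12)=4 [12,16)=7

i=0 t=0 v=6: → [0,4); WM=−∞
i=1 t=2 v=4: → [0,4); WM=-1
i=2 t=9 v=2: → [8,12); WM=-1
i=3 t=11 v=4: → [8,12); WM=8; [0,4) fires=6
i=4 t=0 v=7: DROP (t<8-0); WM=8
i=5 t=12 v=6: → [12,16); WM=9
i=6 t=12 v=7: → [12,16); WM=9
i=7 t=10 v=3: → [8,12); WM=9
i=8 t=13 v=2: → [12,16); WM=9
i=9 t=8 v=5: DROP (t<9-0); WM=10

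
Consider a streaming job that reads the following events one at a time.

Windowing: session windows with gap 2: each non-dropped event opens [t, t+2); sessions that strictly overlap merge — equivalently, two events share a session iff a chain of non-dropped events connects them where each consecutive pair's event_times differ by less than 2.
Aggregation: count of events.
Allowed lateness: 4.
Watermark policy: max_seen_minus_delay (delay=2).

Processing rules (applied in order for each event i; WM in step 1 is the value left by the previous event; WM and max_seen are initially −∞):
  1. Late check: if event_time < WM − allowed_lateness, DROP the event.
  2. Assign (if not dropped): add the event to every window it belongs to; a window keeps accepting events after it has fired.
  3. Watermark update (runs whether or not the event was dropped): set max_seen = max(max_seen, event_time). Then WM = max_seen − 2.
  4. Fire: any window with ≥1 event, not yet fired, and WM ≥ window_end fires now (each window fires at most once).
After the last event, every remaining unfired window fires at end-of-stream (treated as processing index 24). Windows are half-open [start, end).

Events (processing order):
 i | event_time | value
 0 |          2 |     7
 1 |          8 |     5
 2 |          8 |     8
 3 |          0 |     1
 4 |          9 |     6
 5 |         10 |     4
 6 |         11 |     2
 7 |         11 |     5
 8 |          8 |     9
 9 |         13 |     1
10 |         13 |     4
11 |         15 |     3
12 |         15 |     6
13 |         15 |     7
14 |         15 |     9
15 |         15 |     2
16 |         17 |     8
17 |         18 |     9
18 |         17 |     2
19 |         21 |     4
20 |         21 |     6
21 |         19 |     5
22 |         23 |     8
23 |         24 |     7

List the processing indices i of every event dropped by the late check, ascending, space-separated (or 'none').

i=0 t=2 v=7: → [2,4); WM=0
i=1 t=8 v=5: → [8,10); WM=6
i=2 t=8 v=8: → [8,10); WM=6
i=3 t=0 v=1: DROP (t<6-4); WM=6
i=4 t=9 v=6: → [8,11); WM=7
i=5 t=10 v=4: → [8,12); WM=8
i=6 t=11 v=2: → [8,13); WM=9
i=7 t=11 v=5: → [8,13); WM=9
i=8 t=8 v=9: → [8,13); WM=9
i=9 t=13 v=1: → [13,15); WM=11
i=10 t=13 v=4: → [13,15); WM=11
i=11 t=15 v=3: → [15,17); WM=13
i=12 t=15 v=6: → [15,17); WM=13
i=13 t=15 v=7: → [15,17); WM=13
i=14 t=15 v=9: → [15,17); WM=13
i=15 t=15 v=2: → [15,17); WM=13
i=16 t=17 v=8: → [17,19); WM=15
i=17 t=18 v=9: → [17,20); WM=16
i=18 t=17 v=2: → [17,20); WM=16
i=19 t=21 v=4: → [21,23); WM=19
i=20 t=21 v=6: → [21,23); WM=19
i=21 t=19 v=5: → [17,21); WM=19
i=22 t=23 v=8: → [23,25); WM=21
i=23 t=24 v=7: → [23,26); WM=22

3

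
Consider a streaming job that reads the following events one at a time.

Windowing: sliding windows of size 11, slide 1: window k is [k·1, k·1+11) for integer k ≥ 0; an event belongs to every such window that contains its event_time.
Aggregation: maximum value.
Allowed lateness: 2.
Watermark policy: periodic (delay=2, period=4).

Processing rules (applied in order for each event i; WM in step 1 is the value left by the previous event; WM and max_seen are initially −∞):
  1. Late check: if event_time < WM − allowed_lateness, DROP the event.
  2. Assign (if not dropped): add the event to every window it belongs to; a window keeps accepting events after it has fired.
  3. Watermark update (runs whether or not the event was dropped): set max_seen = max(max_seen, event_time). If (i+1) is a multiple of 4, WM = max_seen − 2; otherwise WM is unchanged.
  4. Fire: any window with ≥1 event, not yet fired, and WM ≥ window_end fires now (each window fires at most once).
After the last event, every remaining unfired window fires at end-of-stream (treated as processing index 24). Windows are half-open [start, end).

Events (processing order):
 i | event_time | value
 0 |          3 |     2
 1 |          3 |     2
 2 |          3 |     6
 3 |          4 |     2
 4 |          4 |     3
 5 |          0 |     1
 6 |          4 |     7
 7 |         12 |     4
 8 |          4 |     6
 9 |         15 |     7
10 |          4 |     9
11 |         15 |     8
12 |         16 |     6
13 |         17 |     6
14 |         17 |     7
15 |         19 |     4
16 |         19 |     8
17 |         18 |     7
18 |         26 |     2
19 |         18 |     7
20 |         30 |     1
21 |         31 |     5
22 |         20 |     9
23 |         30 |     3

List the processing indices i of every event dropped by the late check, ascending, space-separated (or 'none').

i=0 t=3 v=2: → [3,14),[2,13),[1,12),[0,11); WM=−∞
i=1 t=3 v=2: → [3,14),[2,13),[1,12),[0,11); WM=−∞
i=2 t=3 v=6: → [3,14),[2,13),[1,12),[0,11); WM=−∞
i=3 t=4 v=2: → [4,15),[3,14),[2,13),[1,12),[0,11); WM=2
i=4 t=4 v=3: → [4,15),[3,14),[2,13),[1,12),[0,11); WM=2
i=5 t=0 v=1: → [0,11); WM=2
i=6 t=4 v=7: → [4,15),[3,14),[2,13),[1,12),[0,11); WM=2
i=7 t=12 v=4: → [12,23),[11,22),[10,21),[9,20),[8,19),[7,18),[6,17),[5,16),[4,15),[3,14),[2,13); WM=10
i=8 t=4 v=6: DROP (t<10-2); WM=10
i=9 t=15 v=7: → [15,26),[14,25),[13,24),[12,23),[11,22),[10,21),[9,20),[8,19),[7,18),[6,17),[5,16); WM=10
i=10 t=4 v=9: DROP (t<10-2); WM=10
i=11 t=15 v=8: → [15,26),[14,25),[13,24),[12,23),[11,22),[10,21),[9,20),[8,19),[7,18),[6,17),[5,16); WM=13; [0,11) fires=7 [1,12) fires=7 [2,13) fires=7
i=12 t=16 v=6: → [16,27),[15,26),[14,25),[13,24),[12,23),[11,22),[10,21),[9,20),[8,19),[7,18),[6,17); WM=13
i=13 t=17 v=6: → [17,28),[16,27),[15,26),[14,25),[13,24),[12,23),[11,22),[10,21),[9,20),[8,19),[7,18); WM=13
i=14 t=17 v=7: → [17,28),[16,27),[15,26),[14,25),[13,24),[12,23),[11,22),[10,21),[9,20),[8,19),[7,18); WM=13
i=15 t=19 v=4: → [19,30),[18,29),[17,28),[16,27),[15,26),[14,25),[13,24),[12,23),[11,22),[10,21),[9,20); WM=17; [3,14) fires=7 [4,15) fires=7 [5,16) fires=8 [6,17) fires=8
i=16 t=19 v=8: → [19,30),[18,29),[17,28),[16,27),[15,26),[14,25),[13,24),[12,23),[11,22),[10,21),[9,20); WM=17
i=17 t=18 v=7: → [18,29),[17,28),[16,27),[15,26),[14,25),[13,24),[12,23),[11,22),[10,21),[9,20),[8,19); WM=17
i=18 t=26 v=2: → [26,37),[25,36),[24,35),[23,34),[22,33),[21,32),[20,31),[19,30),[18,29),[17,28),[16,27); WM=17
i=19 t=18 v=7: → [18,29),[17,28),[16,27),[15,26),[14,25),[13,24),[12,23),[11,22),[10,21),[9,20),[8,19); WM=24; [7,18) fires=8 [8,19) fires=8 [9,20) fires=8 [10,21) fires=8 [11,22) fires=8 [12,23) fires=8 [13,24) fires=8
i=20 t=30 v=1: → [30,41),[29,40),[28,39),[27,38),[26,37),[25,36),[24,35),[23,34),[22,33),[21,32),[20,31); WM=24
i=21 t=31 v=5: → [31,42),[30,41),[29,40),[28,39),[27,38),[26,37),[25,36),[24,35),[23,34),[22,33),[21,32); WM=24
i=22 t=20 v=9: DROP (t<24-2); WM=24
i=23 t=30 v=3: → [30,41),[29,40),[28,39),[27,38),[26,37),[25,36),[24,35),[23,34),[22,33),[21,32),[20,31); WM=29; [14,25) fires=8 [15,26) fires=8 [16,27) fires=8 [17,28) fires=8 [18,29) fires=8

8 10 22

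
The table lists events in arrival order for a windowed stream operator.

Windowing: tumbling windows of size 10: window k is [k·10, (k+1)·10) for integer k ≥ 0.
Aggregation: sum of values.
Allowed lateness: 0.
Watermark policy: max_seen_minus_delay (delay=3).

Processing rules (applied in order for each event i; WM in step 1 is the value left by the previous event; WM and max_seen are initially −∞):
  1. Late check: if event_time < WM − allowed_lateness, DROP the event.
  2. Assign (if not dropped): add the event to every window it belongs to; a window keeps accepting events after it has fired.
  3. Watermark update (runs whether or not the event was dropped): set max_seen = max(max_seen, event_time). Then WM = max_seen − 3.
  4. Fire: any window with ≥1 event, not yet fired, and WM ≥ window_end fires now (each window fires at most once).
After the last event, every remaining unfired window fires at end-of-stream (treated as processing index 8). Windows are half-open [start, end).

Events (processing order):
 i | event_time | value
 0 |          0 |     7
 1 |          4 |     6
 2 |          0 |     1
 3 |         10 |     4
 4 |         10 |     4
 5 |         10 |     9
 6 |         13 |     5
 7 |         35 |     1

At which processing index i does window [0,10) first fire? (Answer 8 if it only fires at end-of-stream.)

i=0 t=0 v=7: → [0,10); WM=-3
i=1 t=4 v=6: → [0,10); WM=1
i=2 t=0 v=1: DROP (t<1-0); WM=1
i=3 t=10 v=4: → [10,20); WM=7
i=4 t=10 v=4: → [10,20); WM=7
i=5 t=10 v=9: → [10,20); WM=7
i=6 t=13 v=5: → [10,20); WM=10; [0,10) fires=13
i=7 t=35 v=1: → [30,40); WM=32; [10,20) fires=22

6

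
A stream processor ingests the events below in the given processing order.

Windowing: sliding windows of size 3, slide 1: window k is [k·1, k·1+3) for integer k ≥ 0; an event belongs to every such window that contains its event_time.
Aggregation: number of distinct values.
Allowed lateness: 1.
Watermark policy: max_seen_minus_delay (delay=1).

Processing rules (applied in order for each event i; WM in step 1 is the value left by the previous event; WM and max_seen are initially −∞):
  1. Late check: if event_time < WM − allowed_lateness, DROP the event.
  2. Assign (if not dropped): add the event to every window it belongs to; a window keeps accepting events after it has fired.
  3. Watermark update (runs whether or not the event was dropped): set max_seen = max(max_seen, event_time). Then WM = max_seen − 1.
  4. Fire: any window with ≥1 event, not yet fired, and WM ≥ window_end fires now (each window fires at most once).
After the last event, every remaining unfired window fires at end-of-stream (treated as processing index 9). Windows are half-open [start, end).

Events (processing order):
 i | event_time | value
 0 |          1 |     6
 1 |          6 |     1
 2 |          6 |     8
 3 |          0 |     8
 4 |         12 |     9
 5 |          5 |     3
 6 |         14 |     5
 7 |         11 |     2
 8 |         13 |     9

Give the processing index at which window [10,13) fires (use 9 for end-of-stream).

i=0 t=1 v=6: → [1,4),[0,3); WM=0
i=1 t=6 v=1: → [6,9),[5,8),[4,7); WM=5; [0,3) fires=1 [1,4) fires=1
i=2 t=6 v=8: → [6,9),[5,8),[4,7); WM=5
i=3 t=0 v=8: DROP (t<5-1); WM=5
i=4 t=12 v=9: → [12,15),[11,14),[10,13); WM=11; [4,7) fires=2 [5,8) fires=2 [6,9) fires=2
i=5 t=5 v=3: DROP (t<11-1); WM=11
i=6 t=14 v=5: → [14,17),[13,16),[12,15); WM=13; [10,13) fires=1
i=7 t=11 v=2: DROP (t<13-1); WM=13
i=8 t=13 v=9: → [13,16),[12,15),[11,14); WM=13

6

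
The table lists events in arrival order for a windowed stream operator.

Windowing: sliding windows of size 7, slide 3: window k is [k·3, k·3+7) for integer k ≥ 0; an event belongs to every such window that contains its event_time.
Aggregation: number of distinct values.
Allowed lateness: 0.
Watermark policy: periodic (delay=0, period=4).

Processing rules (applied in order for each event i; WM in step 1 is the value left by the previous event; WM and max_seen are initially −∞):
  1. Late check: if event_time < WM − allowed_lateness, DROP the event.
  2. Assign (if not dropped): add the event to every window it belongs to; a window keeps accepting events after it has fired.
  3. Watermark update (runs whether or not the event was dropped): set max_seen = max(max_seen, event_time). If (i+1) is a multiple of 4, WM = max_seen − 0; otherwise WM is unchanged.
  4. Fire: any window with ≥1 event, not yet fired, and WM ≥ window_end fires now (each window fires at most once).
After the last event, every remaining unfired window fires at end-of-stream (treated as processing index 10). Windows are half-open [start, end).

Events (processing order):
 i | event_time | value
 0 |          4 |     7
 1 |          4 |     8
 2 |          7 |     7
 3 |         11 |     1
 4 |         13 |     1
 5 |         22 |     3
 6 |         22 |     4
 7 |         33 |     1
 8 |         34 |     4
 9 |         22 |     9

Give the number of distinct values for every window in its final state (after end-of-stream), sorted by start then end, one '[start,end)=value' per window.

[0,7)=2 [3,10)=2 [6,13)=2 [9,16)=1 [12,19)=1 [18,25)=2 [21,28)=2 [27,34)=1 [30,37)=2 [33,40)=2

i=0 t=4 v=7: → [3,10),[0,7); WM=−∞
i=1 t=4 v=8: → [3,10),[0,7); WM=−∞
i=2 t=7 v=7: → [6,13),[3,10); WM=−∞
i=3 t=11 v=1: → [9,16),[6,13); WM=11; [0,7) fires=2 [3,10) fires=2
i=4 t=13 v=1: → [12,19),[9,16); WM=11
i=5 t=22 v=3: → [21,28),[18,25); WM=11
i=6 t=22 v=4: → [21,28),[18,25); WM=11
i=7 t=33 v=1: → [33,40),[30,37),[27,34); WM=33; [6,13) fires=2 [9,16) fires=1 [12,19) fires=1 [18,25) fires=2 [21,28) fires=2
i=8 t=34 v=4: → [33,40),[30,37); WM=33
i=9 t=22 v=9: DROP (t<33-0); WM=33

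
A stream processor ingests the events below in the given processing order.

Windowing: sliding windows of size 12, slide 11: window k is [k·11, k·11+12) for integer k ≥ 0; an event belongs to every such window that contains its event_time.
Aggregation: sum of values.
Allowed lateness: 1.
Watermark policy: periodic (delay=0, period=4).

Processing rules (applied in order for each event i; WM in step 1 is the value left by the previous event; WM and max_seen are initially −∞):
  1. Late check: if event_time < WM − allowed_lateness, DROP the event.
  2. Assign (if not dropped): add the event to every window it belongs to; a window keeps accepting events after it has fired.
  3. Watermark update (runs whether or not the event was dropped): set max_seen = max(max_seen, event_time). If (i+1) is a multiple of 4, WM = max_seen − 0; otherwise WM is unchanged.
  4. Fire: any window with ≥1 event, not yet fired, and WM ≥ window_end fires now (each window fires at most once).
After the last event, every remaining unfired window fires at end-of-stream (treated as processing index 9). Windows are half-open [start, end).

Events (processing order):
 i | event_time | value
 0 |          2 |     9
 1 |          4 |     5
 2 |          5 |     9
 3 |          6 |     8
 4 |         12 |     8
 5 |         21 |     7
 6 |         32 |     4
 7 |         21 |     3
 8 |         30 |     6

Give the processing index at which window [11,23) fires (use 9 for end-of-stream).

i=0 t=2 v=9: → [0,12); WM=−∞
i=1 t=4 v=5: → [0,12); WM=−∞
i=2 t=5 v=9: → [0,12); WM=−∞
i=3 t=6 v=8: → [0,12); WM=6
i=4 t=12 v=8: → [11,23); WM=6
i=5 t=21 v=7: → [11,23); WM=6
i=6 t=32 v=4: → [22,34); WM=6
i=7 t=21 v=3: → [11,23); WM=32; [0,12) fires=31 [11,23) fires=18
i=8 t=30 v=6: DROP (t<32-1); WM=32

7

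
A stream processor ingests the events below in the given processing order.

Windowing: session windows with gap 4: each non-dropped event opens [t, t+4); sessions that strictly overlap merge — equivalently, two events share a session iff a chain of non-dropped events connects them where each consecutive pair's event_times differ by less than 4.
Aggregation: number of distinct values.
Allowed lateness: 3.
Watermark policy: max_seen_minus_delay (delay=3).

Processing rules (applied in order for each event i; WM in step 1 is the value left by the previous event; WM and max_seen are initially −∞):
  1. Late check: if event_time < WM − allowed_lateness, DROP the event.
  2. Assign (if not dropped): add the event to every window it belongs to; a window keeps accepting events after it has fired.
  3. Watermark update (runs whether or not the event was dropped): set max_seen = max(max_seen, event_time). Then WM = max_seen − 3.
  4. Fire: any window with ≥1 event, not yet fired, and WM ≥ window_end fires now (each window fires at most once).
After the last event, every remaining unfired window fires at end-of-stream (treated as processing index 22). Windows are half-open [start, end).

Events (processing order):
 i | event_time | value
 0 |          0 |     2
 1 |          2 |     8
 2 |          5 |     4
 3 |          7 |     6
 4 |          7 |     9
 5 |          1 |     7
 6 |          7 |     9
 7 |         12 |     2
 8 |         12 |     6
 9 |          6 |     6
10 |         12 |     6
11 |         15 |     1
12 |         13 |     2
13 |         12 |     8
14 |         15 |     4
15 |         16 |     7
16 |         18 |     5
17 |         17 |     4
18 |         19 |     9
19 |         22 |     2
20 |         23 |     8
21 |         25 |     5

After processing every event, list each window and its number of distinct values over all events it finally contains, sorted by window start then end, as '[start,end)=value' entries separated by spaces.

i=0 t=0 v=2: → [0,4); WM=-3
i=1 t=2 v=8: → [0,6); WM=-1
i=2 t=5 v=4: → [0,9); WM=2
i=3 t=7 v=6: → [0,11); WM=4
i=4 t=7 v=9: → [0,11); WM=4
i=5 t=1 v=7: → [0,11); WM=4
i=6 t=7 v=9: → [0,11); WM=4
i=7 t=12 v=2: → [12,16); WM=9
i=8 t=12 v=6: → [12,16); WM=9
i=9 t=6 v=6: → [0,11); WM=9
i=10 t=12 v=6: → [12,16); WM=9
i=11 t=15 v=1: → [12,19); WM=12
i=12 t=13 v=2: → [12,19); WM=12
i=13 t=12 v=8: → [12,19); WM=12
i=14 t=15 v=4: → [12,19); WM=12
i=15 t=16 v=7: → [12,20); WM=13
i=16 t=18 v=5: → [12,22); WM=15
i=17 t=17 v=4: → [12,22); WM=15
i=18 t=19 v=9: → [12,23); WM=16
i=19 t=22 v=2: → [12,26); WM=19
i=20 t=23 v=8: → [12,27); WM=20
i=21 t=25 v=5: → [12,29); WM=22

[0,11)=6 [12,29)=8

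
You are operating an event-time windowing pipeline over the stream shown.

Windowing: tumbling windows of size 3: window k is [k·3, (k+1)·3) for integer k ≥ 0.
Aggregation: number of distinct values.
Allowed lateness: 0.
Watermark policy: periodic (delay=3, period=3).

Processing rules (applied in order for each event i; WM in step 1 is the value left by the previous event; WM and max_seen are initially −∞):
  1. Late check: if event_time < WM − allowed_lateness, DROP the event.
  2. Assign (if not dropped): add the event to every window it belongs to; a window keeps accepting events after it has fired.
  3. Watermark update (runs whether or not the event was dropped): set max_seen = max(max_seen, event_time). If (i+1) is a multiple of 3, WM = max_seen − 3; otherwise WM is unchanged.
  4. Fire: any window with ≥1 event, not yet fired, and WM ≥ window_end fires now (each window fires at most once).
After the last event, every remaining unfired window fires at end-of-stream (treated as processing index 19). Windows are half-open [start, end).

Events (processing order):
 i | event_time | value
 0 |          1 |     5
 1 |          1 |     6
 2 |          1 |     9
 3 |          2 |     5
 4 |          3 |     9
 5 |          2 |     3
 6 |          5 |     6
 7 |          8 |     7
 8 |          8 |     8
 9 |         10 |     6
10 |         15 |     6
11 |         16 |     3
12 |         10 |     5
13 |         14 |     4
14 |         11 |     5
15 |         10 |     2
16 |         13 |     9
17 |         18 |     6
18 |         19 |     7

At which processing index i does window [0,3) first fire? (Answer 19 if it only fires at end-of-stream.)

i=0 t=1 v=5: → [0,3); WM=−∞
i=1 t=1 v=6: → [0,3); WM=−∞
i=2 t=1 v=9: → [0,3); WM=-2
i=3 t=2 v=5: → [0,3); WM=-2
i=4 t=3 v=9: → [3,6); WM=-2
i=5 t=2 v=3: → [0,3); WM=0
i=6 t=5 v=6: → [3,6); WM=0
i=7 t=8 v=7: → [6,9); WM=0
i=8 t=8 v=8: → [6,9); WM=5; [0,3) fires=4
i=9 t=10 v=6: → [9,12); WM=5
i=10 t=15 v=6: → [15,18); WM=5
i=11 t=16 v=3: → [15,18); WM=13; [3,6) fires=2 [6,9) fires=2 [9,12) fires=1
i=12 t=10 v=5: DROP (t<13-0); WM=13
i=13 t=14 v=4: → [12,15); WM=13
i=14 t=11 v=5: DROP (t<13-0); WM=13
i=15 t=10 v=2: DROP (t<13-0); WM=13
i=16 t=13 v=9: → [12,15); WM=13
i=17 t=18 v=6: → [18,21); WM=15; [12,15) fires=2
i=18 t=19 v=7: → [18,21); WM=15

8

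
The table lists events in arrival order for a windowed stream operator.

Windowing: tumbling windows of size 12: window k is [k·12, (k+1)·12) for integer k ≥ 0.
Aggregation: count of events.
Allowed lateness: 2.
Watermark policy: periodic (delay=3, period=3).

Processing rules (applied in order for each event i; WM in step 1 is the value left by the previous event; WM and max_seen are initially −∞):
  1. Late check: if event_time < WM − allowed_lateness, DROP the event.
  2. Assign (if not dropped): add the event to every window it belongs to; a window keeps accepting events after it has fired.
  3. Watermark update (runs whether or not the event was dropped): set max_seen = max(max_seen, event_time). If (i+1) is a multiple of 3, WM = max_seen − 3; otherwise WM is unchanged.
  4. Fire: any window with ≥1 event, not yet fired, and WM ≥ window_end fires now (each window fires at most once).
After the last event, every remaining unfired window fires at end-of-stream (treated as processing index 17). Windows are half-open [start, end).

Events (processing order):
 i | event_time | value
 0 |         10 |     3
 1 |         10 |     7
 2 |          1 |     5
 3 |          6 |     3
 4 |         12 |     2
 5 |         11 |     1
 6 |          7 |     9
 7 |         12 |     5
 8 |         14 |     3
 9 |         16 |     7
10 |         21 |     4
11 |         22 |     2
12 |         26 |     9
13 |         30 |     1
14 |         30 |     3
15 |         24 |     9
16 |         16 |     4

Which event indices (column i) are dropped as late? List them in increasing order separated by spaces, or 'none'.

15 16

i=0 t=10 v=3: → [0,12); WM=−∞
i=1 t=10 v=7: → [0,12); WM=−∞
i=2 t=1 v=5: → [0,12); WM=7
i=3 t=6 v=3: → [0,12); WM=7
i=4 t=12 v=2: → [12,24); WM=7
i=5 t=11 v=1: → [0,12); WM=9
i=6 t=7 v=9: → [0,12); WM=9
i=7 t=12 v=5: → [12,24); WM=9
i=8 t=14 v=3: → [12,24); WM=11
i=9 t=16 v=7: → [12,24); WM=11
i=10 t=21 v=4: → [12,24); WM=11
i=11 t=22 v=2: → [12,24); WM=19; [0,12) fires=6
i=12 t=26 v=9: → [24,36); WM=19
i=13 t=30 v=1: → [24,36); WM=19
i=14 t=30 v=3: → [24,36); WM=27; [12,24) fires=6
i=15 t=24 v=9: DROP (t<27-2); WM=27
i=16 t=16 v=4: DROP (t<27-2); WM=27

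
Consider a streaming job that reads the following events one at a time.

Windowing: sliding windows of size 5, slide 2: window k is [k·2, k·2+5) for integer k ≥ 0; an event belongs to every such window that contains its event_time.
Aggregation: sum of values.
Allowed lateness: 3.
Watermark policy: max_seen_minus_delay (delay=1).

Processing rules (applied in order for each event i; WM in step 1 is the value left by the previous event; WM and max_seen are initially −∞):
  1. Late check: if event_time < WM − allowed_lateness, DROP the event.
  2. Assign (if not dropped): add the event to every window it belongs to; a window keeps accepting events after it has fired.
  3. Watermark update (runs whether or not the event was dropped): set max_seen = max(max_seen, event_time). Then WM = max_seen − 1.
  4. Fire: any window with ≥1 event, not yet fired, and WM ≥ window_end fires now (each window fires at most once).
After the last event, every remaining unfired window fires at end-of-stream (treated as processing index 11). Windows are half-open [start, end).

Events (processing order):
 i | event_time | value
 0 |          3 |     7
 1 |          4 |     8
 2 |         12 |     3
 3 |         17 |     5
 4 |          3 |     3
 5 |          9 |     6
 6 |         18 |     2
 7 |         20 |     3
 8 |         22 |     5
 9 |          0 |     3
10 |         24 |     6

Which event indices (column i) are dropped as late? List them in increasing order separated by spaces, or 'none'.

4 5 9

i=0 t=3 v=7: → [2,7),[0,5); WM=2
i=1 t=4 v=8: → [4,9),[2,7),[0,5); WM=3
i=2 t=12 v=3: → [12,17),[10,15),[8,13); WM=11; [0,5) fires=15 [2,7) fires=15 [4,9) fires=8
i=3 t=17 v=5: → [16,21),[14,19); WM=16; [8,13) fires=3 [10,15) fires=3
i=4 t=3 v=3: DROP (t<16-3); WM=16
i=5 t=9 v=6: DROP (t<16-3); WM=16
i=6 t=18 v=2: → [18,23),[16,21),[14,19); WM=17; [12,17) fires=3
i=7 t=20 v=3: → [20,25),[18,23),[16,21); WM=19; [14,19) fires=7
i=8 t=22 v=5: → [22,27),[20,25),[18,23); WM=21; [16,21) fires=10
i=9 t=0 v=3: DROP (t<21-3); WM=21
i=10 t=24 v=6: → [24,29),[22,27),[20,25); WM=23; [18,23) fires=10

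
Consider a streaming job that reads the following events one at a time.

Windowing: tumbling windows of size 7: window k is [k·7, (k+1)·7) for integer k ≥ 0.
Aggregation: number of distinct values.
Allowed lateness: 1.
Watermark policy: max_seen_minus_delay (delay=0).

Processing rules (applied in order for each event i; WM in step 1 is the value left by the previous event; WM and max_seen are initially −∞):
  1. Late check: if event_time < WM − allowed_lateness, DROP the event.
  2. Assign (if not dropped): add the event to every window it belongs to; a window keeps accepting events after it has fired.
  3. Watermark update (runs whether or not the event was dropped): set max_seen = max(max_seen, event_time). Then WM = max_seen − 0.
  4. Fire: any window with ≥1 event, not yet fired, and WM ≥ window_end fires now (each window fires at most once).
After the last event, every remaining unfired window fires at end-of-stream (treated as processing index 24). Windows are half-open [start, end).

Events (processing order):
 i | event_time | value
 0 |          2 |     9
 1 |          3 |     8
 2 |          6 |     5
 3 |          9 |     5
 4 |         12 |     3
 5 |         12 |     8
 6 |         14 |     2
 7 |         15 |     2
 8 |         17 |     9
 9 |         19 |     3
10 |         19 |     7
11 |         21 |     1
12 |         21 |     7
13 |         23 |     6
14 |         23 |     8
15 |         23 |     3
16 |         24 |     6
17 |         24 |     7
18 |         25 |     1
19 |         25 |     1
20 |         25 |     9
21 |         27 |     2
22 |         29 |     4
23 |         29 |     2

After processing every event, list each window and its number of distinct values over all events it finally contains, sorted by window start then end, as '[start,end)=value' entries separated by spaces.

i=0 t=2 v=9: → [0,7); WM=2
i=1 t=3 v=8: → [0,7); WM=3
i=2 t=6 v=5: → [0,7); WM=6
i=3 t=9 v=5: → [7,14); WM=9; [0,7) fires=3
i=4 t=12 v=3: → [7,14); WM=12
i=5 t=12 v=8: → [7,14); WM=12
i=6 t=14 v=2: → [14,21); WM=14; [7,14) fires=3
i=7 t=15 v=2: → [14,21); WM=15
i=8 t=17 v=9: → [14,21); WM=17
i=9 t=19 v=3: → [14,21); WM=19
i=10 t=19 v=7: → [14,21); WM=19
i=11 t=21 v=1: → [21,28); WM=21; [14,21) fires=4
i=12 t=21 v=7: → [21,28); WM=21
i=13 t=23 v=6: → [21,28); WM=23
i=14 t=23 v=8: → [21,28); WM=23
i=15 t=23 v=3: → [21,28); WM=23
i=16 t=24 v=6: → [21,28); WM=24
i=17 t=24 v=7: → [21,28); WM=24
i=18 t=25 v=1: → [21,28); WM=25
i=19 t=25 v=1: → [21,28); WM=25
i=20 t=25 v=9: → [21,28); WM=25
i=21 t=27 v=2: → [21,28); WM=27
i=22 t=29 v=4: → [28,35); WM=29; [21,28) fires=7
i=23 t=29 v=2: → [28,35); WM=29

[0,7)=3 [7,14)=3 [14,21)=4 [21,28)=7 [28,35)=2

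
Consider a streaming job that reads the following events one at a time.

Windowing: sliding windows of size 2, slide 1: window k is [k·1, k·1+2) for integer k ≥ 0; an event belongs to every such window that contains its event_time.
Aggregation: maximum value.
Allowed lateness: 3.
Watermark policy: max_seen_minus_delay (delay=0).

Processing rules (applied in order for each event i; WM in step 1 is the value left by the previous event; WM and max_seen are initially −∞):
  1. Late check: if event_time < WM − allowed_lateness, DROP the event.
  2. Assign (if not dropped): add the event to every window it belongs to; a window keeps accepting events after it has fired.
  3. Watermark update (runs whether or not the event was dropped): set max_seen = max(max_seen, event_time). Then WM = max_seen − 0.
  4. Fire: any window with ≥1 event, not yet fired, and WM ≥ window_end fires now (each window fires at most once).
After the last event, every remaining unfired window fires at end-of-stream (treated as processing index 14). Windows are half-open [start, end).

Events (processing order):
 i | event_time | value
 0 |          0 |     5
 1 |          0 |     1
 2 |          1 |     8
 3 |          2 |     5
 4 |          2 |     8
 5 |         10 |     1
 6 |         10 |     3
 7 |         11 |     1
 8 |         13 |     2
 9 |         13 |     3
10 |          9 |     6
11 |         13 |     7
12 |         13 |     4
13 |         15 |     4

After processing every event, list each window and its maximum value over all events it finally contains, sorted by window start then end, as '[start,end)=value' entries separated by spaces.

i=0 t=0 v=5: → [0,2); WM=0
i=1 t=0 v=1: → [0,2); WM=0
i=2 t=1 v=8: → [1,3),[0,2); WM=1
i=3 t=2 v=5: → [2,4),[1,3); WM=2; [0,2) fires=8
i=4 t=2 v=8: → [2,4),[1,3); WM=2
i=5 t=10 v=1: → [10,12),[9,11); WM=10; [1,3) fires=8 [2,4) fires=8
i=6 t=10 v=3: → [10,12),[9,11); WM=10
i=7 t=11 v=1: → [11,13),[10,12); WM=11; [9,11) fires=3
i=8 t=13 v=2: → [13,15),[12,14); WM=13; [10,12) fires=3 [11,13) fires=1
i=9 t=13 v=3: → [13,15),[12,14); WM=13
i=10 t=9 v=6: DROP (t<13-3); WM=13
i=11 t=13 v=7: → [13,15),[12,14); WM=13
i=12 t=13 v=4: → [13,15),[12,14); WM=13
i=13 t=15 v=4: → [15,17),[14,16); WM=15; [12,14) fires=7 [13,15) fires=7

[0,2)=8 [1,3)=8 [2,4)=8 [9,11)=3 [10,12)=3 [11,13)=1 [12,14)=7 [13,15)=7 [14,16)=4 [15,17)=4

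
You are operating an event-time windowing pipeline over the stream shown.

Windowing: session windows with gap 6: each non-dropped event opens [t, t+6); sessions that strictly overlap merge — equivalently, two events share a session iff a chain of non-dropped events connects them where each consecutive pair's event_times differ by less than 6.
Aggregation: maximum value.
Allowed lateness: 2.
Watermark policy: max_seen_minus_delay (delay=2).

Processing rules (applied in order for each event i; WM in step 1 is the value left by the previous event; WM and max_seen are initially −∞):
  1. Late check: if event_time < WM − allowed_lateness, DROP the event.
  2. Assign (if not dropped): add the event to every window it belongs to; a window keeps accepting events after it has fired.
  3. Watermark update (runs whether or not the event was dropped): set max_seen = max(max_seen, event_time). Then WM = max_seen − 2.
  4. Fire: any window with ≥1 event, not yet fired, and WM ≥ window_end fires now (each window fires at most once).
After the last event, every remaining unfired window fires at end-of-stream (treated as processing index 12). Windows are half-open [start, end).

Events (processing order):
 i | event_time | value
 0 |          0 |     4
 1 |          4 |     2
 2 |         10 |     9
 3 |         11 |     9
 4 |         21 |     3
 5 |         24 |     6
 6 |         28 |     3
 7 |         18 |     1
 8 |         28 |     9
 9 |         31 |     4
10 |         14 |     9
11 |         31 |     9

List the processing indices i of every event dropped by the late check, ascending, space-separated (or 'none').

i=0 t=0 v=4: → [0,6); WM=-2
i=1 t=4 v=2: → [0,10); WM=2
i=2 t=10 v=9: → [10,16); WM=8
i=3 t=11 v=9: → [10,17); WM=9
i=4 t=21 v=3: → [21,27); WM=19
i=5 t=24 v=6: → [21,30); WM=22
i=6 t=28 v=3: → [21,34); WM=26
i=7 t=18 v=1: DROP (t<26-2); WM=26
i=8 t=28 v=9: → [21,34); WM=26
i=9 t=31 v=4: → [21,37); WM=29
i=10 t=14 v=9: DROP (t<29-2); WM=29
i=11 t=31 v=9: → [21,37); WM=29

7 10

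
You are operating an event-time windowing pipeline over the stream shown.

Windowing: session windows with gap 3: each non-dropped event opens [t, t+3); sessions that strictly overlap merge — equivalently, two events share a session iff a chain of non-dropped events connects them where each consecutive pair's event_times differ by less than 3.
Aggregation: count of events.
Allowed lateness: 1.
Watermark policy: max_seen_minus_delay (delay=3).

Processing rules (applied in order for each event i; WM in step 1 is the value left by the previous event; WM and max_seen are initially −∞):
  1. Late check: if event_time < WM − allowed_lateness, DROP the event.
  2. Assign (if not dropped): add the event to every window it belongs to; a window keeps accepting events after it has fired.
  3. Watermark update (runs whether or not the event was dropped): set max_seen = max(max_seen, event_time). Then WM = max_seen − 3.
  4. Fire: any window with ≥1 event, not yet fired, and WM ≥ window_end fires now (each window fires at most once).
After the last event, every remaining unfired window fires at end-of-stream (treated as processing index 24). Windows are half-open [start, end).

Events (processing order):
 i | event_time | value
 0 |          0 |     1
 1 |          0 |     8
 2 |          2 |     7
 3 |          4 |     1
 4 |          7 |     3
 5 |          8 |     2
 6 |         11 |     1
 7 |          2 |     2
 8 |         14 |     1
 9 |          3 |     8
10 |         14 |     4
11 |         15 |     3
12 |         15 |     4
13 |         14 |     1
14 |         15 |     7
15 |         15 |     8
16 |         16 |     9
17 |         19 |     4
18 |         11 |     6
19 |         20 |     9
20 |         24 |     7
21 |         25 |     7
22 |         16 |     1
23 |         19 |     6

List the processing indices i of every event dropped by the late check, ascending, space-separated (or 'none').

7 9 18 22 23

i=0 t=0 v=1: → [0,3); WM=-3
i=1 t=0 v=8: → [0,3); WM=-3
i=2 t=2 v=7: → [0,5); WM=-1
i=3 t=4 v=1: → [0,7); WM=1
i=4 t=7 v=3: → [7,10); WM=4
i=5 t=8 v=2: → [7,11); WM=5
i=6 t=11 v=1: → [11,14); WM=8
i=7 t=2 v=2: DROP (t<8-1); WM=8
i=8 t=14 v=1: → [14,17); WM=11
i=9 t=3 v=8: DROP (t<11-1); WM=11
i=10 t=14 v=4: → [14,17); WM=11
i=11 t=15 v=3: → [14,18); WM=12
i=12 t=15 v=4: → [14,18); WM=12
i=13 t=14 v=1: → [14,18); WM=12
i=14 t=15 v=7: → [14,18); WM=12
i=15 t=15 v=8: → [14,18); WM=12
i=16 t=16 v=9: → [14,19); WM=13
i=17 t=19 v=4: → [19,22); WM=16
i=18 t=11 v=6: DROP (t<16-1); WM=16
i=19 t=20 v=9: → [19,23); WM=17
i=20 t=24 v=7: → [24,27); WM=21
i=21 t=25 v=7: → [24,28); WM=22
i=22 t=16 v=1: DROP (t<22-1); WM=22
i=23 t=19 v=6: DROP (t<22-1); WM=22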